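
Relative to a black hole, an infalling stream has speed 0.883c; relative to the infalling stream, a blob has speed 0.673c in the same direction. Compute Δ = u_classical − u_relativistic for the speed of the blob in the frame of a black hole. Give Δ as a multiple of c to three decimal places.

Galilean: u_cl = 0.673 + 0.883 = 1.5560.
Relativistic: u_rel = (0.673 + 0.883) / (1 + 0.673·0.883) = 1.5560/1.5943 = 0.9760.
Δ = 1.5560 − 0.9760 = 0.5800.
(The classical prediction exceeds c; the relativistic result does not.)

Δ = 0.580c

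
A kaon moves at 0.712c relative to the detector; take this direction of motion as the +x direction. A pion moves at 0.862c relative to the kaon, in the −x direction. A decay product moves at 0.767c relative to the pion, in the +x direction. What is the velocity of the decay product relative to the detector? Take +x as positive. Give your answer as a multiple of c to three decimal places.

Apply u = (u' + v)/(1 + u'v/c²) successively, working outward toward the detector.
Start: velocity of the kaon relative to the detector = 0.7120c.
Compose with the pion (u' = -0.862 in the kaon frame): u_1 = (-0.862 + 0.712) / (1 + (-0.862)·0.712) = -0.1500/0.3863 = -0.3883.
Compose with the decay product (u' = 0.767 in the pion frame): u_2 = (0.767 + (-0.388)) / (1 + 0.767·(-0.388)) = 0.3787/0.7021 = 0.5393.

+0.539c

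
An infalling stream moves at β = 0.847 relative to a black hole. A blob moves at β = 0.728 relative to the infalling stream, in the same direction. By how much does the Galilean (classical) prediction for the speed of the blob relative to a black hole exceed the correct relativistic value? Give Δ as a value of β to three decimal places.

Δ = 0.601

Galilean: u_cl = 0.728 + 0.847 = 1.5750.
Relativistic: u_rel = (0.728 + 0.847) / (1 + 0.728·0.847) = 1.5750/1.6166 = 0.9743.
Δ = 1.5750 − 0.9743 = 0.6007.
(The classical prediction exceeds c; the relativistic result does not.)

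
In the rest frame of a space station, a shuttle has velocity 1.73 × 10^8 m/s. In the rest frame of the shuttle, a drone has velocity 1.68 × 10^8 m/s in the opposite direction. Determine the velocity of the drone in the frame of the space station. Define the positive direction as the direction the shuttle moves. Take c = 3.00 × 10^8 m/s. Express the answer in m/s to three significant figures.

In units of c (dividing by 3.00 × 10^8 m/s): v = 0.577, u' = -0.560.
u = (u' + v)/(1 + u'v/c²):
u = (-0.560 + 0.577) / (1 + (-0.560)·0.577) = 0.0167/0.6771 = 0.0246
Converting back: u = 0.0246 × 3.00 × 10^8 m/s.

+7.38 × 10^6 m/s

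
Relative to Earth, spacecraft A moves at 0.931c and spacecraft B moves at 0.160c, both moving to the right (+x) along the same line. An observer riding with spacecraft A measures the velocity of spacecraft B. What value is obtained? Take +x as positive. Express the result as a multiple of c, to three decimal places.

-0.906c

β_A = 0.931, β_B = 0.160.
Transform to A's frame with the inverse velocity-addition law: u' = (u − v)/(1 − uv/c²), taking u = β_B and v = β_A.
u' = (0.160 − 0.931) / (1 − (0.931)(0.160)) = -0.7710/0.8510 = -0.9060.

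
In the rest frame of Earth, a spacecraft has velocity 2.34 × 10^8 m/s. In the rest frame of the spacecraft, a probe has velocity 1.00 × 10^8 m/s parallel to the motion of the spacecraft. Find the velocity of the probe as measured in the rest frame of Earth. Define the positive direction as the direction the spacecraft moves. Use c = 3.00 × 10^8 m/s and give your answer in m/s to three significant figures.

2.65 × 10^8 m/s

In units of c (dividing by 3.00 × 10^8 m/s): v = 0.780, u' = 0.333.
u = (u' + v)/(1 + u'v/c²):
u = (0.333 + 0.780) / (1 + 0.333·0.780) = 1.1133/1.2600 = 0.8836
Converting back: u = 0.8836 × 3.00 × 10^8 m/s.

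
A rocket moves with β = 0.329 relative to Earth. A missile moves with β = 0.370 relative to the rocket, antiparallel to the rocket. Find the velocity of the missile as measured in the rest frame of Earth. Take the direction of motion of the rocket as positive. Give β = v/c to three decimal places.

With v = 0.329 and u' = -0.370 (in units of c),
u = (u' + v)/(1 + u'v/c²):
u = (-0.370 + 0.329) / (1 + (-0.370)·0.329) = -0.0410/0.8783 = -0.0467

β = -0.047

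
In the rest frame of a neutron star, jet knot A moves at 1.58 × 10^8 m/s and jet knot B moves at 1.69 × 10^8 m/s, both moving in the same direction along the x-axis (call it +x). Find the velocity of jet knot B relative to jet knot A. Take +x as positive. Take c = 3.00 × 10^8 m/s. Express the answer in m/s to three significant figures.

β_A = 0.527, β_B = 0.563 (dividing each by c = 3.00 × 10^8 m/s).
Transform to A's frame with the inverse velocity-addition law: u' = (u − v)/(1 − uv/c²), taking u = β_B and v = β_A.
u' = (0.563 − 0.527) / (1 − (0.527)(0.563)) = 0.0367/0.7033 = 0.0521.
u' = 0.0521 × 3.00 × 10^8 m/s.

+1.56 × 10^7 m/s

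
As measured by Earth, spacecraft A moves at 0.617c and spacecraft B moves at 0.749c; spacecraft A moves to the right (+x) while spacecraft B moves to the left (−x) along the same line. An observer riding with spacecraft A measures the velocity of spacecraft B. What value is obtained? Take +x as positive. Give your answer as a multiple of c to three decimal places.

β_A = 0.617, β_B = -0.749.
Transform to A's frame with the inverse velocity-addition law: u' = (u − v)/(1 − uv/c²), taking u = β_B and v = β_A.
u' = (-0.749 − 0.617) / (1 − (0.617)(-0.749)) = -1.3660/1.4621 = -0.9343.

-0.934c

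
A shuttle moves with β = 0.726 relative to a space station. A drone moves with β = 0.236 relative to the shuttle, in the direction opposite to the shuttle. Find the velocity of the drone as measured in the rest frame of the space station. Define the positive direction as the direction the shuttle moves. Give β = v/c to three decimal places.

With v = 0.726 and u' = -0.236 (in units of c),
u = (u' + v)/(1 + u'v/c²):
u = (-0.236 + 0.726) / (1 + (-0.236)·0.726) = 0.4900/0.8287 = 0.5913
(Galilean addition would give +0.490c.)

β = +0.591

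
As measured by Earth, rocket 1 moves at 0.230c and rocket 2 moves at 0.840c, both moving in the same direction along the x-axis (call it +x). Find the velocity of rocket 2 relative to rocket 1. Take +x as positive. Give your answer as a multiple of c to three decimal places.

+0.756c

β_A = 0.230, β_B = 0.840.
Transform to A's frame with the inverse velocity-addition law: u' = (u − v)/(1 − uv/c²), taking u = β_B and v = β_A.
u' = (0.840 − 0.230) / (1 − (0.230)(0.840)) = 0.6100/0.8068 = 0.7561.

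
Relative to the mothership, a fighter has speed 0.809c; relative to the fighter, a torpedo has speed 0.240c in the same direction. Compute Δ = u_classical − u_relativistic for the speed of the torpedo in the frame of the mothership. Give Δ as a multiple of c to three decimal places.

Δ = 0.171c

Galilean: u_cl = 0.240 + 0.809 = 1.0490.
Relativistic: u_rel = (0.240 + 0.809) / (1 + 0.240·0.809) = 1.0490/1.1942 = 0.8784.
Δ = 1.0490 − 0.8784 = 0.1706.
(The classical prediction exceeds c; the relativistic result does not.)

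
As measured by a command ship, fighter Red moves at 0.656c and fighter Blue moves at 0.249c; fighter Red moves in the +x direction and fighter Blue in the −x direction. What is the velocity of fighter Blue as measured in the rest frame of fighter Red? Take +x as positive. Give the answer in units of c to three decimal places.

β_A = 0.656, β_B = -0.249.
Transform to A's frame with the inverse velocity-addition law: u' = (u − v)/(1 − uv/c²), taking u = β_B and v = β_A.
u' = (-0.249 − 0.656) / (1 − (0.656)(-0.249)) = -0.9050/1.1633 = -0.7779.

-0.778c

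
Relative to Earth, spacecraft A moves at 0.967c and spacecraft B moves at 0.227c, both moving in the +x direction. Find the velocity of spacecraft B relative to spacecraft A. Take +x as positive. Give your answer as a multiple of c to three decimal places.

-0.948c

β_A = 0.967, β_B = 0.227.
Transform to A's frame with the inverse velocity-addition law: u' = (u − v)/(1 − uv/c²), taking u = β_B and v = β_A.
u' = (0.227 − 0.967) / (1 − (0.967)(0.227)) = -0.7400/0.7805 = -0.9481.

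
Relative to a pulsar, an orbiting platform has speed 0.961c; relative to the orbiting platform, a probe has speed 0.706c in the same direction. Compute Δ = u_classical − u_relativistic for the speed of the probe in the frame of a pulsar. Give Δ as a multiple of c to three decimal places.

Δ = 0.674c

Galilean: u_cl = 0.706 + 0.961 = 1.6670.
Relativistic: u_rel = (0.706 + 0.961) / (1 + 0.706·0.961) = 1.6670/1.6785 = 0.9932.
Δ = 1.6670 − 0.9932 = 0.6738.
(The classical prediction exceeds c; the relativistic result does not.)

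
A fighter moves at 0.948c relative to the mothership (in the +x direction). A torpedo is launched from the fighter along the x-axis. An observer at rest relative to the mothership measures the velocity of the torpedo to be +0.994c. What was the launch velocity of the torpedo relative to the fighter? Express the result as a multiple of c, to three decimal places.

Invert the composition law: u' = (u − v)/(1 − uv/c²).
u' = (0.994 − 0.948) / (1 − (0.994)(0.948)) = 0.0460/0.0577 = 0.7974.

+0.797c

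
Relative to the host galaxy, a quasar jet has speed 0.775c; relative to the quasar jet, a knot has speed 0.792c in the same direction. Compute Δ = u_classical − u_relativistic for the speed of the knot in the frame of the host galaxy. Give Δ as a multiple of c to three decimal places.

Δ = 0.596c

Galilean: u_cl = 0.792 + 0.775 = 1.5670.
Relativistic: u_rel = (0.792 + 0.775) / (1 + 0.792·0.775) = 1.5670/1.6138 = 0.9710.
Δ = 1.5670 − 0.9710 = 0.5960.
(The classical prediction exceeds c; the relativistic result does not.)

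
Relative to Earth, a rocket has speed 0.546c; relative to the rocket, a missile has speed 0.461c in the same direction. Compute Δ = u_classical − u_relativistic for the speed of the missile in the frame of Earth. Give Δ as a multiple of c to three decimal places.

Galilean: u_cl = 0.461 + 0.546 = 1.0070.
Relativistic: u_rel = (0.461 + 0.546) / (1 + 0.461·0.546) = 1.0070/1.2517 = 0.8045.
Δ = 1.0070 − 0.8045 = 0.2025.
(The classical prediction exceeds c; the relativistic result does not.)

Δ = 0.202c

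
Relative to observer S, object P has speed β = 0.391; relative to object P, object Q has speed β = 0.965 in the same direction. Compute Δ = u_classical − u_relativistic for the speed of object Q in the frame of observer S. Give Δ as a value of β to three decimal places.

Δ = 0.371

Galilean: u_cl = 0.965 + 0.391 = 1.3560.
Relativistic: u_rel = (0.965 + 0.391) / (1 + 0.965·0.391) = 1.3560/1.3773 = 0.9845.
Δ = 1.3560 − 0.9845 = 0.3715.
(The classical prediction exceeds c; the relativistic result does not.)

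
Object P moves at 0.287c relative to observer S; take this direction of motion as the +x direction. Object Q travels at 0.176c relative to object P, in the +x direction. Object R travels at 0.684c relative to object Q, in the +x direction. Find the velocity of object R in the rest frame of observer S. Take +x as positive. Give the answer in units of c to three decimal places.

Apply u = (u' + v)/(1 + u'v/c²) successively, working outward toward observer S.
Start: velocity of object P relative to observer S = 0.2870c.
Compose with object Q (u' = 0.176 in object P frame): u_1 = (0.176 + 0.287) / (1 + 0.176·0.287) = 0.4630/1.0505 = 0.4407.
Compose with object R (u' = 0.684 in object Q frame): u_2 = (0.684 + 0.441) / (1 + 0.684·0.441) = 1.1247/1.3015 = 0.8642.

0.864c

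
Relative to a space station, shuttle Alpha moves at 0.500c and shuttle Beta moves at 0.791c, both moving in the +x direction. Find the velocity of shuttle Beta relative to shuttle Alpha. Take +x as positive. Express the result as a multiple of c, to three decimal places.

β_A = 0.500, β_B = 0.791.
Transform to A's frame with the inverse velocity-addition law: u' = (u − v)/(1 − uv/c²), taking u = β_B and v = β_A.
u' = (0.791 − 0.500) / (1 − (0.500)(0.791)) = 0.2910/0.6045 = 0.4814.

+0.481c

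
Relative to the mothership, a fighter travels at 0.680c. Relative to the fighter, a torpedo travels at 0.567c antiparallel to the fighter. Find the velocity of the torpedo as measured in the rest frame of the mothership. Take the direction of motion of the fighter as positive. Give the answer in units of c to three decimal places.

+0.184c

With v = 0.680 and u' = -0.567 (in units of c),
u = (u' + v)/(1 + u'v/c²):
u = (-0.567 + 0.680) / (1 + (-0.567)·0.680) = 0.1130/0.6144 = 0.1839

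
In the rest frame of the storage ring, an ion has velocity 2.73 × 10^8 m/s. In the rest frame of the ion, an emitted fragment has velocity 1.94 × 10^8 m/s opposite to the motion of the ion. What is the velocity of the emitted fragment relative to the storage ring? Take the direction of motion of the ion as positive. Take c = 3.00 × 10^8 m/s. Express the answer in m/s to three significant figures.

In units of c (dividing by 3.00 × 10^8 m/s): v = 0.910, u' = -0.647.
u = (u' + v)/(1 + u'v/c²):
u = (-0.647 + 0.910) / (1 + (-0.647)·0.910) = 0.2633/0.4115 = 0.6399
Converting back: u = 0.6399 × 3.00 × 10^8 m/s.

+1.92 × 10^8 m/s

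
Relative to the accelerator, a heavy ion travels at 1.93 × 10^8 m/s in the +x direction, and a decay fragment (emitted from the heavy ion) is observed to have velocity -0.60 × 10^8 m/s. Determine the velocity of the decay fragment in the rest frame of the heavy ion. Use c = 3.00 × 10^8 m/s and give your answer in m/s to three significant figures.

v = 0.643c, u = -0.200c.
Invert the composition law: u' = (u − v)/(1 − uv/c²).
u' = (-0.200 − 0.643) / (1 − (-0.200)(0.643)) = -0.8433/1.1287 = -0.7472.
u' = -0.7472 × 3.00 × 10^8 m/s.

-2.24 × 10^8 m/s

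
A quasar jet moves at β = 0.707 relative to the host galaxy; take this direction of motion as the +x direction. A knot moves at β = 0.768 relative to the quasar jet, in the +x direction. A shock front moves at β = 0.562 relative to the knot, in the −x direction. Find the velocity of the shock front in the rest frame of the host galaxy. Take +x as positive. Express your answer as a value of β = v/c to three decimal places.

Apply u = (u' + v)/(1 + u'v/c²) successively, working outward toward the host galaxy.
Start: velocity of the quasar jet relative to the host galaxy = 0.7070c.
Compose with the knot (u' = 0.768 in the quasar jet frame): u_1 = (0.768 + 0.707) / (1 + 0.768·0.707) = 1.4750/1.5430 = 0.9559.
Compose with the shock front (u' = -0.562 in the knot frame): u_2 = (-0.562 + 0.956) / (1 + (-0.562)·0.956) = 0.3939/0.4628 = 0.8513.

β = +0.851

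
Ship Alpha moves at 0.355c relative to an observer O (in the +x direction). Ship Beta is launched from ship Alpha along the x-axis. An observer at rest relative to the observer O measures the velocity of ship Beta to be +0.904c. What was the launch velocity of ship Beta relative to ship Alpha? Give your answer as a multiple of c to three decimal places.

+0.808c

Invert the composition law: u' = (u − v)/(1 − uv/c²).
u' = (0.904 − 0.355) / (1 − (0.904)(0.355)) = 0.5490/0.6791 = 0.8084.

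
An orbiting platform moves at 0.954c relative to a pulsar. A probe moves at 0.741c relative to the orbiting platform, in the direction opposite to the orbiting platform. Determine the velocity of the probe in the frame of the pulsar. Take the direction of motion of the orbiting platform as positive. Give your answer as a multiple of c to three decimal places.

With v = 0.954 and u' = -0.741 (in units of c),
u = (u' + v)/(1 + u'v/c²):
u = (-0.741 + 0.954) / (1 + (-0.741)·0.954) = 0.2130/0.2931 = 0.7267
(Galilean addition would give +0.213c.)

+0.727c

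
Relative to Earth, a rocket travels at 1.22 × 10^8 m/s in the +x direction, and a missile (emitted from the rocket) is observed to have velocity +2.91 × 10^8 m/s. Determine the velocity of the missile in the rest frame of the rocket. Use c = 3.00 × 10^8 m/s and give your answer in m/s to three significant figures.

+2.79 × 10^8 m/s

v = 0.407c, u = 0.970c.
Invert the composition law: u' = (u − v)/(1 − uv/c²).
u' = (0.970 − 0.407) / (1 − (0.970)(0.407)) = 0.5633/0.6055 = 0.9303.
u' = 0.9303 × 3.00 × 10^8 m/s.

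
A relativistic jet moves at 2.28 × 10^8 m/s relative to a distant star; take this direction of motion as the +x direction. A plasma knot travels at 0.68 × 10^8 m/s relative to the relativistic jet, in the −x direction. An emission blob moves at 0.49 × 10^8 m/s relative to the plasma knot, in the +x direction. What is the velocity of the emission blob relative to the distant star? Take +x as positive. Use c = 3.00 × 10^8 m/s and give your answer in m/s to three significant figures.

Apply u = (u' + v)/(1 + u'v/c²) successively, working outward toward the distant star.
(Dividing each given speed by c = 3.00 × 10^8 m/s to work in units of c.)
Start: velocity of the relativistic jet relative to the distant star = 0.7600c.
Compose with the plasma knot (u' = -0.227 in the relativistic jet frame): u_1 = (-0.227 + 0.760) / (1 + (-0.227)·0.760) = 0.5333/0.8277 = 0.6443.
Compose with the emission blob (u' = 0.163 in the plasma knot frame): u_2 = (0.163 + 0.644) / (1 + 0.163·0.644) = 0.8077/1.1052 = 0.7308.
So u = 0.7308 × 3.00 × 10^8 m/s.

+2.19 × 10^8 m/s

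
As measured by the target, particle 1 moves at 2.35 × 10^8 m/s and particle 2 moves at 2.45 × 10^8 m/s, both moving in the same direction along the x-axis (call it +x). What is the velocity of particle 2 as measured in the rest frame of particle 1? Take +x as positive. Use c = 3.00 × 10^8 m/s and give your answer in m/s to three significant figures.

+2.78 × 10^7 m/s

β_A = 0.783, β_B = 0.817 (dividing each by c = 3.00 × 10^8 m/s).
Transform to A's frame with the inverse velocity-addition law: u' = (u − v)/(1 − uv/c²), taking u = β_B and v = β_A.
u' = (0.817 − 0.783) / (1 − (0.783)(0.817)) = 0.0333/0.3603 = 0.0925.
u' = 0.0925 × 3.00 × 10^8 m/s.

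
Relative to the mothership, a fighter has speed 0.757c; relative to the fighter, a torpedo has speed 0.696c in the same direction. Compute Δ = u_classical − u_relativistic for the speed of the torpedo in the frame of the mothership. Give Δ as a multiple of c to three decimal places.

Δ = 0.501c

Galilean: u_cl = 0.696 + 0.757 = 1.4530.
Relativistic: u_rel = (0.696 + 0.757) / (1 + 0.696·0.757) = 1.4530/1.5269 = 0.9516.
Δ = 1.4530 − 0.9516 = 0.5014.
(The classical prediction exceeds c; the relativistic result does not.)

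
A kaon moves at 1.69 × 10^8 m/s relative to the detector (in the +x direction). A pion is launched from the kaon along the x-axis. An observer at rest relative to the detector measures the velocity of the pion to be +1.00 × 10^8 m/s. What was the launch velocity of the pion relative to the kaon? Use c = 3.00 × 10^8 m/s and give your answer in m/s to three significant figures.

v = 0.563c, u = 0.333c.
Invert the composition law: u' = (u − v)/(1 − uv/c²).
u' = (0.333 − 0.563) / (1 − (0.333)(0.563)) = -0.2300/0.8122 = -0.2832.
u' = -0.2832 × 3.00 × 10^8 m/s.

-8.50 × 10^7 m/s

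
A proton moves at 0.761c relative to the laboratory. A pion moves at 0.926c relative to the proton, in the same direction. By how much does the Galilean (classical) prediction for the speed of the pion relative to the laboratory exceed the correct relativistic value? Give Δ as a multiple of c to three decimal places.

Galilean: u_cl = 0.926 + 0.761 = 1.6870.
Relativistic: u_rel = (0.926 + 0.761) / (1 + 0.926·0.761) = 1.6870/1.7047 = 0.9896.
Δ = 1.6870 − 0.9896 = 0.6974.
(The classical prediction exceeds c; the relativistic result does not.)

Δ = 0.697c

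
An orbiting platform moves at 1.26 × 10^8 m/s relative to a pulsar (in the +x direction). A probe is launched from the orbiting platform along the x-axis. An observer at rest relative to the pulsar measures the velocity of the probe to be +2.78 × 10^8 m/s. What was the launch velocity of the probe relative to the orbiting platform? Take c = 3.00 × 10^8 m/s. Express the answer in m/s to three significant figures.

v = 0.420c, u = 0.927c.
Invert the composition law: u' = (u − v)/(1 − uv/c²).
u' = (0.927 − 0.420) / (1 − (0.927)(0.420)) = 0.5067/0.6108 = 0.8295.
u' = 0.8295 × 3.00 × 10^8 m/s.

+2.49 × 10^8 m/s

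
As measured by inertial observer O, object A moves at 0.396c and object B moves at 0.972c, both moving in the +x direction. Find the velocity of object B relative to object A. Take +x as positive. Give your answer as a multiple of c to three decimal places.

+0.936c

β_A = 0.396, β_B = 0.972.
Transform to A's frame with the inverse velocity-addition law: u' = (u − v)/(1 − uv/c²), taking u = β_B and v = β_A.
u' = (0.972 − 0.396) / (1 − (0.396)(0.972)) = 0.5760/0.6151 = 0.9365.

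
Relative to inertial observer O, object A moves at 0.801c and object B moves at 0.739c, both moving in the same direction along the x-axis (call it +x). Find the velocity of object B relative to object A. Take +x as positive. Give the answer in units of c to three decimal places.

β_A = 0.801, β_B = 0.739.
Transform to A's frame with the inverse velocity-addition law: u' = (u − v)/(1 − uv/c²), taking u = β_B and v = β_A.
u' = (0.739 − 0.801) / (1 − (0.801)(0.739)) = -0.0620/0.4081 = -0.1519.

-0.152c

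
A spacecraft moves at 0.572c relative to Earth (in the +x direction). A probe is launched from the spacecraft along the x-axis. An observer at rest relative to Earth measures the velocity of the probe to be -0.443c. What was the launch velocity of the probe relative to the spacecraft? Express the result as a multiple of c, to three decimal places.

Invert the composition law: u' = (u − v)/(1 − uv/c²).
u' = (-0.443 − 0.572) / (1 − (-0.443)(0.572)) = -1.0150/1.2534 = -0.8098.

-0.810c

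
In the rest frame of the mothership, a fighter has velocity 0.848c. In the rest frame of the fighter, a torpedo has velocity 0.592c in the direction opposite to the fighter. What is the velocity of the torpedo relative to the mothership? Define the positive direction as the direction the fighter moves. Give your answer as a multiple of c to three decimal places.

+0.514c

With v = 0.848 and u' = -0.592 (in units of c),
u = (u' + v)/(1 + u'v/c²):
u = (-0.592 + 0.848) / (1 + (-0.592)·0.848) = 0.2560/0.4980 = 0.5141
(Galilean addition would give +0.256c.)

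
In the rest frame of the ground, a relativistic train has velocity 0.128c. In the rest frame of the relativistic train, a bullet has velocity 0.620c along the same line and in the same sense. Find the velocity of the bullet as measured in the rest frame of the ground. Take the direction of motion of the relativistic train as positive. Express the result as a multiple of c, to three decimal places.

With v = 0.128 and u' = 0.620 (in units of c),
u = (u' + v)/(1 + u'v/c²):
u = (0.620 + 0.128) / (1 + 0.620·0.128) = 0.7480/1.0794 = 0.6930

0.693c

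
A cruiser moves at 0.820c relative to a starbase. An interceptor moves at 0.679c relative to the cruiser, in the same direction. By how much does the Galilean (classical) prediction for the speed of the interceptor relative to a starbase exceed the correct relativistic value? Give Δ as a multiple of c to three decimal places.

Δ = 0.536c

Galilean: u_cl = 0.679 + 0.820 = 1.4990.
Relativistic: u_rel = (0.679 + 0.820) / (1 + 0.679·0.820) = 1.4990/1.5568 = 0.9629.
Δ = 1.4990 − 0.9629 = 0.5361.
(The classical prediction exceeds c; the relativistic result does not.)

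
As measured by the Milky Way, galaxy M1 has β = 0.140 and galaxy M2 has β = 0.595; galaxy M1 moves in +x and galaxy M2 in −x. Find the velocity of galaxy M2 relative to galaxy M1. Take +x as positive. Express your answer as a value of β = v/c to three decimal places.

β_A = 0.140, β_B = -0.595.
Transform to A's frame with the inverse velocity-addition law: u' = (u − v)/(1 − uv/c²), taking u = β_B and v = β_A.
u' = (-0.595 − 0.140) / (1 − (0.140)(-0.595)) = -0.7350/1.0833 = -0.6785.

β = -0.678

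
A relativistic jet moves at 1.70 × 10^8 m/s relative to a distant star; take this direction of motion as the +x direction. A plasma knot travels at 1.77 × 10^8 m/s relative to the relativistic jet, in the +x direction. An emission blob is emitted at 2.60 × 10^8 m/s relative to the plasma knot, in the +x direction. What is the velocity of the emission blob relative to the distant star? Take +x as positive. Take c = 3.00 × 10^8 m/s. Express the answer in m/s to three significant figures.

2.97 × 10^8 m/s

Apply u = (u' + v)/(1 + u'v/c²) successively, working outward toward the distant star.
(Dividing each given speed by c = 3.00 × 10^8 m/s to work in units of c.)
Start: velocity of the relativistic jet relative to the distant star = 0.5667c.
Compose with the plasma knot (u' = 0.590 in the relativistic jet frame): u_1 = (0.590 + 0.567) / (1 + 0.590·0.567) = 1.1567/1.3343 = 0.8668.
Compose with the emission blob (u' = 0.867 in the plasma knot frame): u_2 = (0.867 + 0.867) / (1 + 0.867·0.867) = 1.7335/1.7513 = 0.9899.
So u = 0.9899 × 3.00 × 10^8 m/s.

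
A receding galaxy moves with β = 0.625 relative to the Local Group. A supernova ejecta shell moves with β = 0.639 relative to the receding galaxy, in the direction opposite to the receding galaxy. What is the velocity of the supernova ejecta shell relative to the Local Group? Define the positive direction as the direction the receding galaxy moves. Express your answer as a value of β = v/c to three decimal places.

β = -0.023

With v = 0.625 and u' = -0.639 (in units of c),
u = (u' + v)/(1 + u'v/c²):
u = (-0.639 + 0.625) / (1 + (-0.639)·0.625) = -0.0140/0.6006 = -0.0233
(Galilean addition would give -0.014c.)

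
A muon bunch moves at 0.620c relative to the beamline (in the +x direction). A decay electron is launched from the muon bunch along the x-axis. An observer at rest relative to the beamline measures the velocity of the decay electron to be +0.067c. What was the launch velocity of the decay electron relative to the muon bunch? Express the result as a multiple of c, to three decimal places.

-0.577c

Invert the composition law: u' = (u − v)/(1 − uv/c²).
u' = (0.067 − 0.620) / (1 − (0.067)(0.620)) = -0.5530/0.9585 = -0.5770.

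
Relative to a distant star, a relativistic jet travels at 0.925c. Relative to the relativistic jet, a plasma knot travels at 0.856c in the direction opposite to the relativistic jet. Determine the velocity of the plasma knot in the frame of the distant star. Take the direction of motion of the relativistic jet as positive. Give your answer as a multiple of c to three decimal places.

With v = 0.925 and u' = -0.856 (in units of c),
u = (u' + v)/(1 + u'v/c²):
u = (-0.856 + 0.925) / (1 + (-0.856)·0.925) = 0.0690/0.2082 = 0.3314

+0.331c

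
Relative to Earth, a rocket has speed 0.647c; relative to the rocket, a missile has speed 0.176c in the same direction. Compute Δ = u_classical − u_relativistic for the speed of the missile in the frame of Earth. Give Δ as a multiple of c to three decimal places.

Δ = 0.084c

Galilean: u_cl = 0.176 + 0.647 = 0.8230.
Relativistic: u_rel = (0.176 + 0.647) / (1 + 0.176·0.647) = 0.8230/1.1139 = 0.7389.
Δ = 0.8230 − 0.7389 = 0.0841.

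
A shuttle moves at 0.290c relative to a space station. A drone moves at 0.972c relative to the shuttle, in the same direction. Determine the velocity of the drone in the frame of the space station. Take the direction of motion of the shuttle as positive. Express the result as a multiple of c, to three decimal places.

0.984c

With v = 0.290 and u' = 0.972 (in units of c),
u = (u' + v)/(1 + u'v/c²):
u = (0.972 + 0.290) / (1 + 0.972·0.290) = 1.2620/1.2819 = 0.9845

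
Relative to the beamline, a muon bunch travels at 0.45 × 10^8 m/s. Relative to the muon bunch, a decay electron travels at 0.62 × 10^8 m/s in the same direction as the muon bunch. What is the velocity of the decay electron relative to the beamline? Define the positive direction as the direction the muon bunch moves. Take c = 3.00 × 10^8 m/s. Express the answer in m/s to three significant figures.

1.04 × 10^8 m/s

In units of c (dividing by 3.00 × 10^8 m/s): v = 0.150, u' = 0.207.
u = (u' + v)/(1 + u'v/c²):
u = (0.207 + 0.150) / (1 + 0.207·0.150) = 0.3567/1.0310 = 0.3459
Converting back: u = 0.3459 × 3.00 × 10^8 m/s.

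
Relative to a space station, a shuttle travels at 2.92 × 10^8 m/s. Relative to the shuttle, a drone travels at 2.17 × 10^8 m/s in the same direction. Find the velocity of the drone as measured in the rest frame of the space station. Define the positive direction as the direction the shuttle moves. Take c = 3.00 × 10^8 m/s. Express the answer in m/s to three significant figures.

In units of c (dividing by 3.00 × 10^8 m/s): v = 0.973, u' = 0.723.
u = (u' + v)/(1 + u'v/c²):
u = (0.723 + 0.973) / (1 + 0.723·0.973) = 1.6967/1.7040 = 0.9957
(Galilean addition would give +1.697c, exceeding c.)
Converting back: u = 0.9957 × 3.00 × 10^8 m/s.

2.99 × 10^8 m/s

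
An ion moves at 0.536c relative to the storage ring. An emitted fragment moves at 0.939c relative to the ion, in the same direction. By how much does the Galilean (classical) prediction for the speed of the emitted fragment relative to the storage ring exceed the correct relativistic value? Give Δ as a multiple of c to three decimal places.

Galilean: u_cl = 0.939 + 0.536 = 1.4750.
Relativistic: u_rel = (0.939 + 0.536) / (1 + 0.939·0.536) = 1.4750/1.5033 = 0.9812.
Δ = 1.4750 − 0.9812 = 0.4938.
(The classical prediction exceeds c; the relativistic result does not.)

Δ = 0.494c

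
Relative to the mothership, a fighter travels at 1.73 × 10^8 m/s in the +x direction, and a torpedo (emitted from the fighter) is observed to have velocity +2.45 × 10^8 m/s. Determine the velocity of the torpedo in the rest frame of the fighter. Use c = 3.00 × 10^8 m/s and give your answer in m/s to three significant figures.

+1.36 × 10^8 m/s

v = 0.577c, u = 0.817c.
Invert the composition law: u' = (u − v)/(1 − uv/c²).
u' = (0.817 − 0.577) / (1 − (0.817)(0.577)) = 0.2400/0.5291 = 0.4536.
u' = 0.4536 × 3.00 × 10^8 m/s.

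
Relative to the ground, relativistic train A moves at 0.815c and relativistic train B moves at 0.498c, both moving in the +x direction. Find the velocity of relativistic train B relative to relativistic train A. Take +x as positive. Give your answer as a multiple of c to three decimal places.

β_A = 0.815, β_B = 0.498.
Transform to A's frame with the inverse velocity-addition law: u' = (u − v)/(1 − uv/c²), taking u = β_B and v = β_A.
u' = (0.498 − 0.815) / (1 − (0.815)(0.498)) = -0.3170/0.5941 = -0.5336.

-0.534c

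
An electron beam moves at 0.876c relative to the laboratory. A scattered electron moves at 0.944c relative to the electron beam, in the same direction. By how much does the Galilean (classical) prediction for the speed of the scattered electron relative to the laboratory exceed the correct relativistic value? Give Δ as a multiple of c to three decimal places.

Galilean: u_cl = 0.944 + 0.876 = 1.8200.
Relativistic: u_rel = (0.944 + 0.876) / (1 + 0.944·0.876) = 1.8200/1.8269 = 0.9962.
Δ = 1.8200 − 0.9962 = 0.8238.
(The classical prediction exceeds c; the relativistic result does not.)

Δ = 0.824c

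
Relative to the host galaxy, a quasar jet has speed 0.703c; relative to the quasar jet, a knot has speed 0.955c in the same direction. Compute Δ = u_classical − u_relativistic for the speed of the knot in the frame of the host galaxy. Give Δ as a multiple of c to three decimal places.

Δ = 0.666c

Galilean: u_cl = 0.955 + 0.703 = 1.6580.
Relativistic: u_rel = (0.955 + 0.703) / (1 + 0.955·0.703) = 1.6580/1.6714 = 0.9920.
Δ = 1.6580 − 0.9920 = 0.6660.
(The classical prediction exceeds c; the relativistic result does not.)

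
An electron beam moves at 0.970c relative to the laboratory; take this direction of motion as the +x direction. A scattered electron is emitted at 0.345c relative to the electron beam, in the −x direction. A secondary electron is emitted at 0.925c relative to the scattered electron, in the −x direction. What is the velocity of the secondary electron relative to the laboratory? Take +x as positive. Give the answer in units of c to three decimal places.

Apply u = (u' + v)/(1 + u'v/c²) successively, working outward toward the laboratory.
Start: velocity of the electron beam relative to the laboratory = 0.9700c.
Compose with the scattered electron (u' = -0.345 in the electron beam frame): u_1 = (-0.345 + 0.970) / (1 + (-0.345)·0.970) = 0.6250/0.6653 = 0.9394.
Compose with the secondary electron (u' = -0.925 in the scattered electron frame): u_2 = (-0.925 + 0.939) / (1 + (-0.925)·0.939) = 0.0144/0.1311 = 0.1095.

+0.110c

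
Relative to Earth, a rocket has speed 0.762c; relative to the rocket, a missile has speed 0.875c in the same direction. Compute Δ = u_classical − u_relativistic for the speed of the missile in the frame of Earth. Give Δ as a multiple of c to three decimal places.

Δ = 0.655c

Galilean: u_cl = 0.875 + 0.762 = 1.6370.
Relativistic: u_rel = (0.875 + 0.762) / (1 + 0.875·0.762) = 1.6370/1.6667 = 0.9822.
Δ = 1.6370 − 0.9822 = 0.6548.
(The classical prediction exceeds c; the relativistic result does not.)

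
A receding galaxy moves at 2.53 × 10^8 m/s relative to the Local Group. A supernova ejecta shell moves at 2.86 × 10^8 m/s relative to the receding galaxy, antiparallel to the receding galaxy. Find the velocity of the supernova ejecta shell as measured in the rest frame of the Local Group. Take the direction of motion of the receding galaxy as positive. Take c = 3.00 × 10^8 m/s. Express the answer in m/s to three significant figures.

-1.68 × 10^8 m/s

In units of c (dividing by 3.00 × 10^8 m/s): v = 0.843, u' = -0.953.
u = (u' + v)/(1 + u'v/c²):
u = (-0.953 + 0.843) / (1 + (-0.953)·0.843) = -0.1100/0.1960 = -0.5612
(Galilean addition would give -0.110c.)
Converting back: u = -0.5612 × 3.00 × 10^8 m/s.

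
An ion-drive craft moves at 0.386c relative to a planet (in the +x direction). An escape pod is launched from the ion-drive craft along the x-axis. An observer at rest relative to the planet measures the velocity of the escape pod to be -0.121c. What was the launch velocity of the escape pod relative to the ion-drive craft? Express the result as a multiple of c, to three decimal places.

-0.484c

Invert the composition law: u' = (u − v)/(1 − uv/c²).
u' = (-0.121 − 0.386) / (1 − (-0.121)(0.386)) = -0.5070/1.0467 = -0.4844.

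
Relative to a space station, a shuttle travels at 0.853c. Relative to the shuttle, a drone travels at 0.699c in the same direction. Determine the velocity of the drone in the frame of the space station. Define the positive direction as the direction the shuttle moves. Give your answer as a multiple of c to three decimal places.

With v = 0.853 and u' = 0.699 (in units of c),
u = (u' + v)/(1 + u'v/c²):
u = (0.699 + 0.853) / (1 + 0.699·0.853) = 1.5520/1.5962 = 0.9723

0.972c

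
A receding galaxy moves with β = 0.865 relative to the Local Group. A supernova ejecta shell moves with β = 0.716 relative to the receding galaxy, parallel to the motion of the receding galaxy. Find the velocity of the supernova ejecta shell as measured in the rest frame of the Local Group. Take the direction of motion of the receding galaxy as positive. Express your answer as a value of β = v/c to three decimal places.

β = 0.976

With v = 0.865 and u' = 0.716 (in units of c),
u = (u' + v)/(1 + u'v/c²):
u = (0.716 + 0.865) / (1 + 0.716·0.865) = 1.5810/1.6193 = 0.9763
(Galilean addition would give +1.581c, exceeding c.)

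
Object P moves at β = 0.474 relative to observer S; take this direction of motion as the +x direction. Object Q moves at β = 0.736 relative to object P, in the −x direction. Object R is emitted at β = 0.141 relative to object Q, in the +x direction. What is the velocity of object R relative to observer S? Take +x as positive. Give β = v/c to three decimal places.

β = -0.277

Apply u = (u' + v)/(1 + u'v/c²) successively, working outward toward observer S.
Start: velocity of object P relative to observer S = 0.4740c.
Compose with object Q (u' = -0.736 in object P frame): u_1 = (-0.736 + 0.474) / (1 + (-0.736)·0.474) = -0.2620/0.6511 = -0.4024.
Compose with object R (u' = 0.141 in object Q frame): u_2 = (0.141 + (-0.402)) / (1 + 0.141·(-0.402)) = -0.2614/0.9433 = -0.2771.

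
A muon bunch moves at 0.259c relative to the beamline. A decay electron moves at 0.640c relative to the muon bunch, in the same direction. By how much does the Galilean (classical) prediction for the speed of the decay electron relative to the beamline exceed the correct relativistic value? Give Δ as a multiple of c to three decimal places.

Galilean: u_cl = 0.640 + 0.259 = 0.8990.
Relativistic: u_rel = (0.640 + 0.259) / (1 + 0.640·0.259) = 0.8990/1.1658 = 0.7712.
Δ = 0.8990 − 0.7712 = 0.1278.

Δ = 0.128c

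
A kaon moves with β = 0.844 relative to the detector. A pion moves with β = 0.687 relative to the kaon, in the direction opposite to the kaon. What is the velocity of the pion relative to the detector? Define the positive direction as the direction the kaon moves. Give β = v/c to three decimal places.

β = +0.374

With v = 0.844 and u' = -0.687 (in units of c),
u = (u' + v)/(1 + u'v/c²):
u = (-0.687 + 0.844) / (1 + (-0.687)·0.844) = 0.1570/0.4202 = 0.3737
(Galilean addition would give +0.157c.)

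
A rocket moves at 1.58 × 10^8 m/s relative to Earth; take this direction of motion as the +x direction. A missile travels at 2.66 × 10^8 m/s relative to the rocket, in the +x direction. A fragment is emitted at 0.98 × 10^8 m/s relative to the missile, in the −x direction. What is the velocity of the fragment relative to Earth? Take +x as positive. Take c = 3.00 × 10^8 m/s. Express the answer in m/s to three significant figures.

Apply u = (u' + v)/(1 + u'v/c²) successively, working outward toward Earth.
(Dividing each given speed by c = 3.00 × 10^8 m/s to work in units of c.)
Start: velocity of the rocket relative to Earth = 0.5267c.
Compose with the missile (u' = 0.887 in the rocket frame): u_1 = (0.887 + 0.527) / (1 + 0.887·0.527) = 1.4133/1.4670 = 0.9634.
Compose with the fragment (u' = -0.327 in the missile frame): u_2 = (-0.327 + 0.963) / (1 + (-0.327)·0.963) = 0.6368/0.6853 = 0.9292.
So u = 0.9292 × 3.00 × 10^8 m/s.

+2.79 × 10^8 m/s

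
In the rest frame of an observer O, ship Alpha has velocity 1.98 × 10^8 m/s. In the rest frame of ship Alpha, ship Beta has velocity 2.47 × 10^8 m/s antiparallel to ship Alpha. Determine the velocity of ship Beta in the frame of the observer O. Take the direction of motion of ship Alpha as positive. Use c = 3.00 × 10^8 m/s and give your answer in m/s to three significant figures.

In units of c (dividing by 3.00 × 10^8 m/s): v = 0.660, u' = -0.823.
u = (u' + v)/(1 + u'v/c²):
u = (-0.823 + 0.660) / (1 + (-0.823)·0.660) = -0.1633/0.4566 = -0.3577
(Galilean addition would give -0.163c.)
Converting back: u = -0.3577 × 3.00 × 10^8 m/s.

-1.07 × 10^8 m/s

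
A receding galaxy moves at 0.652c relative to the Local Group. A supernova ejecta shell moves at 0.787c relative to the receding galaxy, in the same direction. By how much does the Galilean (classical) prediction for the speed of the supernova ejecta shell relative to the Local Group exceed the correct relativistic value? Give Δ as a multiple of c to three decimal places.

Δ = 0.488c

Galilean: u_cl = 0.787 + 0.652 = 1.4390.
Relativistic: u_rel = (0.787 + 0.652) / (1 + 0.787·0.652) = 1.4390/1.5131 = 0.9510.
Δ = 1.4390 − 0.9510 = 0.4880.
(The classical prediction exceeds c; the relativistic result does not.)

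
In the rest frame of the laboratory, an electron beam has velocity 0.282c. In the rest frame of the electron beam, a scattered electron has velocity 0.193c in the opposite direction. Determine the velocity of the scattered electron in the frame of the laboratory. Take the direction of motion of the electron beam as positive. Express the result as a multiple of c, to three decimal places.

+0.094c

With v = 0.282 and u' = -0.193 (in units of c),
u = (u' + v)/(1 + u'v/c²):
u = (-0.193 + 0.282) / (1 + (-0.193)·0.282) = 0.0890/0.9456 = 0.0941
(Galilean addition would give +0.089c.)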